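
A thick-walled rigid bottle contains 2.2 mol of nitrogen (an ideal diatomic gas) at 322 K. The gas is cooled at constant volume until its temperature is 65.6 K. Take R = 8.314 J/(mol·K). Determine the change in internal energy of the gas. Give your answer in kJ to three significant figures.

ΔU ≈ -11.7 kJ

Constant volume ⇒ W = 0, so Q = ΔU = nCᵥΔT with Cᵥ = 5R/2 = 20.79 J/(mol·K).
ΔU = (2.2)(20.79)(65.6 − 322) = -11724 J.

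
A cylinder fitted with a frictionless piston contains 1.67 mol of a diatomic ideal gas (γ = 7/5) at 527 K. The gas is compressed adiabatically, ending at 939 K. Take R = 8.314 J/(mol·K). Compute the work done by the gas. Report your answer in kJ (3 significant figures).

W ≈ -14.3 kJ

Adiabatic ⇒ Q = 0, so W_by = −ΔU = nCᵥ(T₁ − T₂).
Cᵥ = 5R/2 = 20.79 J/(mol·K).
W = (1.67)(20.79)(527 − 939) = -14301 J.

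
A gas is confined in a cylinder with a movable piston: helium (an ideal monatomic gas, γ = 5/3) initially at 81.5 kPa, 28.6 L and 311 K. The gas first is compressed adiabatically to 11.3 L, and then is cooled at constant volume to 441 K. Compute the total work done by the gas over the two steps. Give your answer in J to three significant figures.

W_total ≈ -3000 J

Step 1 (adiabatic): W = (P₁V₁ − P₂V₂)/(γ−1) = (2331 − 4329)/0.667 = -2997 J.
Step 2 (isochoric): W = 0 (constant volume).
W_total = -2997 + 0 = -2997 J.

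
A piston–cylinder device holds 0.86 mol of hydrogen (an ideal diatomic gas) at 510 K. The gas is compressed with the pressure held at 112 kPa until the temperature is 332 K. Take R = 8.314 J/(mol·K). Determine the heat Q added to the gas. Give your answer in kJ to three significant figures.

Q ≈ -4.45 kJ

Isobaric: W = nRΔT = (0.86)(8.314)(-178) = -1273 J.
ΔU = nCᵥΔT with Cᵥ = 5R/2: ΔU = (0.86)(20.79)(-178) = -3182 J.
Q = ΔU + W = -3182 − 1273 = -4454 J.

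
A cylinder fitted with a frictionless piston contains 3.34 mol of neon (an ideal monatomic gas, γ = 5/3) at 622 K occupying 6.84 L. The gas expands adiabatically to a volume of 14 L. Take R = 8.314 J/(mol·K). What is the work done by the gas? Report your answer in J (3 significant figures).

W ≈ 9840 J

Adiabatic: TV^(γ−1) = const with γ = 5/3.
T₂ = T₁ (V₁/V₂)^(γ−1) = 622 × (6.84/14)^0.667 = 622 × 0.6203 = 385.8 K.
W_by = nCᵥ(T₁ − T₂) = (3.34)(12.47)(622 − 385.8) = 9837 J.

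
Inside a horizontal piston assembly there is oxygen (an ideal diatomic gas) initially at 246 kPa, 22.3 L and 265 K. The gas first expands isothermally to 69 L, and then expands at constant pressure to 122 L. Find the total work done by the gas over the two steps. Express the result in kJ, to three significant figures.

Step 1 (isothermal): W = P₁V₁ ln(V₂/V₁) = (5486) ln(69/22.3) = 6196 J.
After step 1: P = 79.5 kPa, V = 69 L, T = 265 K.
Step 2 (isobaric): W = PΔV = (79.5 kPa)(122 − 69 L) = 4214 J.
W_total = 6196 + 4214 = 10410 J.

W_total ≈ 10.4 kJ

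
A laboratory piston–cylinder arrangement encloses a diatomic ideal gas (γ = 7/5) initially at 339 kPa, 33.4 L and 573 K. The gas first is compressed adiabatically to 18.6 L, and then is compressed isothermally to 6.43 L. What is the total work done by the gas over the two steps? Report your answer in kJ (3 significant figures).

W_total ≈ -22.7 kJ

Step 1 (adiabatic): W = (P₁V₁ − P₂V₂)/(γ−1) = (11323 − 14310)/0.4 = -7468 J.
After step 1: P = 769.4 kPa, V = 18.6 L, T = 724.2 K.
Step 2 (isothermal): W = P₁V₁ ln(V₂/V₁) = (14310) ln(6.43/18.6) = -15200 J.
W_total = -7468 − 15200 = -22668 J.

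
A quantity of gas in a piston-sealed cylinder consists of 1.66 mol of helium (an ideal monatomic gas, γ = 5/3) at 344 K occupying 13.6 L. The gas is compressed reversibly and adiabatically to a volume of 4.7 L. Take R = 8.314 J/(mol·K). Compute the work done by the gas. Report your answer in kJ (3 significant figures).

Adiabatic: TV^(γ−1) = const with γ = 5/3.
T₂ = T₁ (V₁/V₂)^(γ−1) = 344 × (13.6/4.7)^0.667 = 344 × 2.031 = 698.5 K.
W_by = nCᵥ(T₁ − T₂) = (1.66)(12.47)(344 − 698.5) = -7339 J.

W ≈ -7.34 kJ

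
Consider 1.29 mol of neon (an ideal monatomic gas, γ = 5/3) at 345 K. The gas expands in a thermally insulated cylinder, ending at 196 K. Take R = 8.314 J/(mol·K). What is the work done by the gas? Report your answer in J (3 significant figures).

Adiabatic ⇒ Q = 0, so W_by = −ΔU = nCᵥ(T₁ − T₂).
Cᵥ = 3R/2 = 12.47 J/(mol·K).
W = (1.29)(12.47)(345 − 196) = 2397 J.

W ≈ 2400 J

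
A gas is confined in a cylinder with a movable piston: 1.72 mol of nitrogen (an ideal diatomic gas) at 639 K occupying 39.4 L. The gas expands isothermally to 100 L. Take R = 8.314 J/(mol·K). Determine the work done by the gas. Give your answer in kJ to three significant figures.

W ≈ 8.51 kJ

Isothermal: W = nRT ln(V₂/V₁).
W = (1.72)(8.314)(639) × ln(100/39.4)
  = 9138 × 0.9314
W_by_gas = 8511 J.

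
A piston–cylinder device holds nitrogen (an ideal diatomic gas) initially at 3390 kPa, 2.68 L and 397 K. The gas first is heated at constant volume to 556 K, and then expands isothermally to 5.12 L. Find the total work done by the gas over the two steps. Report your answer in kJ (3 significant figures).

Step 1 (isochoric): W = 0 (constant volume).
After step 1: P = 4748 kPa (V unchanged).
Step 2 (isothermal): W = P₁V₁ ln(V₂/V₁) = (12724) ln(5.12/2.68) = 8237 J.
W_total = 0 + 8237 = 8237 J.

W_total ≈ 8.24 kJ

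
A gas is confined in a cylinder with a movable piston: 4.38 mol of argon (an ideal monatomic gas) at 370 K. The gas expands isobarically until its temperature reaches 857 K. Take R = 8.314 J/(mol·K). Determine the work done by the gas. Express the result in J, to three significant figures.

W ≈ 17700 J

Isobaric: W = P ΔV = nR ΔT.
W = (4.38)(8.314)(857 − 370) = 17734 J.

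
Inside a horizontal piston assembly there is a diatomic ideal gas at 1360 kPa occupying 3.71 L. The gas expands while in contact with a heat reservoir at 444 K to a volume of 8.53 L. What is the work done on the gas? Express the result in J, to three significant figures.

W ≈ -4200 J

Isothermal: W = nRT ln(V₂/V₁) = P₁V₁ ln(V₂/V₁).
P₁V₁ = (1360 kPa)(3.71 L) = 5046 J.
W = 5046 × ln(8.53/3.71) = 5046 × 0.8326
W_by_gas = 4201 J; work on gas = −W_by = -4201 J.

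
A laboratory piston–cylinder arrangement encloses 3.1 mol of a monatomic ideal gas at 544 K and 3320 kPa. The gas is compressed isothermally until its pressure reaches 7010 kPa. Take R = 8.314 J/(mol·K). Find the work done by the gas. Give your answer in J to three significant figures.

W ≈ -10500 J

Isothermal process: W = nRT ln(V₂/V₁) = nRT ln(P₁/P₂).
W = (3.1)(8.314)(544) × ln(3320/7010)
  = 14021 × ln(0.4736) = 14021 × -0.7474
W_by_gas = -10479 J.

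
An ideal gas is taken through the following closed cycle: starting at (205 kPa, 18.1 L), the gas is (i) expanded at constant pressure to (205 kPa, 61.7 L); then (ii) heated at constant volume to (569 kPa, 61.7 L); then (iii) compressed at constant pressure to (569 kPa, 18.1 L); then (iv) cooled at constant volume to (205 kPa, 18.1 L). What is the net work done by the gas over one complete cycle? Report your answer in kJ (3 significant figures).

Constant-volume legs do no work.
W(i) = (205)(61.7 − 18.1) = 8938 J; W(iii) = (569)(18.1 − 61.7) = -24808 J.
W_net = 8938 − 24808 = -15870 J (the counter-clockwise enclosed area).

W_net ≈ -15.9 kJ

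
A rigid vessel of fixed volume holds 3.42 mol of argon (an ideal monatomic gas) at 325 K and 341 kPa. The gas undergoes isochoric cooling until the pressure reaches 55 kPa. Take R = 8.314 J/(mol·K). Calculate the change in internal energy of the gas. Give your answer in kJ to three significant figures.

Constant volume ⇒ W = 0, so Q = ΔU = nCᵥΔT with Cᵥ = 3R/2 = 12.47 J/(mol·K).
At constant V, T₂/T₁ = P₂/P₁ ⇒ ΔT = T₁(P₂/P₁ − 1) = 325·(55/341 − 1) = -272.6 K.
ΔU = (3.42)(12.47)(-272.6) = -11626 J.

ΔU ≈ -11.6 kJ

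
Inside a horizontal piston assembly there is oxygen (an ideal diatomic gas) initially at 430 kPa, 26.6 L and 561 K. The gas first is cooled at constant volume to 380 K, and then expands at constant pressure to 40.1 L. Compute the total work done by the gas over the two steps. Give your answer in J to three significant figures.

Step 1 (isochoric): W = 0 (constant volume).
After step 1: P = 291.3 kPa (V unchanged).
Step 2 (isobaric): W = PΔV = (291.3 kPa)(40.1 − 26.6 L) = 3932 J.
W_total = 0 + 3932 = 3932 J.

W_total ≈ 3930 J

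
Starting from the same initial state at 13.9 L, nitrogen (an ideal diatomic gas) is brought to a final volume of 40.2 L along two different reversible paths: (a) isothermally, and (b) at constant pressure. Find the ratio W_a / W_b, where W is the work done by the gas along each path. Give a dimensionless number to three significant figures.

W_a / W_b ≈ 0.561

Path (a) isothermal: W = P₁V₁ ln(V₂/V₁) → W_a/(P₁V₁) = 1.062.
Path (b) isobaric: W = P₁(V₂ − V₁) → W_b/(P₁V₁) = 1.892.
W_a / W_b = 1.062 / 1.892 = 0.5613.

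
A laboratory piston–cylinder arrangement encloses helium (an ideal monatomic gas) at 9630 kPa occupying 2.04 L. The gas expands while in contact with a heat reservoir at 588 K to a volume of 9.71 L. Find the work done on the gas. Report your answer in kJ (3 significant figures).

W ≈ -30.7 kJ

Isothermal: W = nRT ln(V₂/V₁) = P₁V₁ ln(V₂/V₁).
P₁V₁ = (9630 kPa)(2.04 L) = 19645 J.
W = 19645 × ln(9.71/2.04) = 19645 × 1.56
W_by_gas = 30651 J; work on gas = −W_by = -30651 J.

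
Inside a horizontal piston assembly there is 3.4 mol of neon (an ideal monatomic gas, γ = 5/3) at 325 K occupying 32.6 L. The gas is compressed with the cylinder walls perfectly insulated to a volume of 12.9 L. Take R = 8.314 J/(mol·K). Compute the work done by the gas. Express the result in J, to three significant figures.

Adiabatic: TV^(γ−1) = const with γ = 5/3.
T₂ = T₁ (V₁/V₂)^(γ−1) = 325 × (32.6/12.9)^0.667 = 325 × 1.855 = 603 K.
W_by = nCᵥ(T₁ − T₂) = (3.4)(12.47)(325 − 603) = -11787 J.

W ≈ -11800 J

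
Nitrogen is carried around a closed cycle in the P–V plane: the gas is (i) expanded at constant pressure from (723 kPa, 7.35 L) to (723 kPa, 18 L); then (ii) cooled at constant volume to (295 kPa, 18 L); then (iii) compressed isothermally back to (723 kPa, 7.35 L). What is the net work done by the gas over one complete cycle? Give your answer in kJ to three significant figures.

W_net ≈ 2.94 kJ

Leg (i): W = PΔV = (723)(18 − 7.35) = 7700 J.
Leg (ii): W = 0.
Leg (iii): W = PᵢVᵢ ln(V_f/Vᵢ) = (5310) ln(7.35/18) = -4756 J.
W_net = 7700 − 4756 = 2944 J.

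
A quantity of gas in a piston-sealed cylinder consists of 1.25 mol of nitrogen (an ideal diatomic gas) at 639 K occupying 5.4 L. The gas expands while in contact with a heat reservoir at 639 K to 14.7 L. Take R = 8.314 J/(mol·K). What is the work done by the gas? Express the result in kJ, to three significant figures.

W ≈ 6.65 kJ

Isothermal: W = nRT ln(V₂/V₁).
W = (1.25)(8.314)(639) × ln(14.7/5.4)
  = 6641 × 1.001
W_by_gas = 6650 J.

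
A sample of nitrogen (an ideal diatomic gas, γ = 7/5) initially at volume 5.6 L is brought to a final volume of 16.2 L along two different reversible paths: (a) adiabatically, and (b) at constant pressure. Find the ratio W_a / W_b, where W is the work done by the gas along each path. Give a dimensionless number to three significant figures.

W_a / W_b ≈ 0.457

Path (a) adiabatic: W = P₁V₁(1 − (V₁/V₂)^(γ−1))/(γ−1) → W_a/(P₁V₁) = 0.8654.
Path (b) isobaric: W = P₁(V₂ − V₁) → W_b/(P₁V₁) = 1.893.
W_a / W_b = 0.8654 / 1.893 = 0.4572.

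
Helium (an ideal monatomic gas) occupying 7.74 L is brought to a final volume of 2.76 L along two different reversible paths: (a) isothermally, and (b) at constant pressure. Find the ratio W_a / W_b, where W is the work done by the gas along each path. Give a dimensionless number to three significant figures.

W_a / W_b ≈ 1.60

Path (a) isothermal: W = P₁V₁ ln(V₂/V₁) → W_a/(P₁V₁) = -1.031.
Path (b) isobaric: W = P₁(V₂ − V₁) → W_b/(P₁V₁) = -0.6434.
W_a / W_b = -1.031 / -0.6434 = 1.603.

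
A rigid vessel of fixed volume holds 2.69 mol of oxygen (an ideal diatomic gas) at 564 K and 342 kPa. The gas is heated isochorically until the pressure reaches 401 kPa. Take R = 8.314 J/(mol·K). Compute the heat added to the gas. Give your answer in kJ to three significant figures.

Q ≈ 5.44 kJ

Constant volume ⇒ W = 0, so Q = ΔU = nCᵥΔT with Cᵥ = 5R/2 = 20.79 J/(mol·K).
At constant V, T₂/T₁ = P₂/P₁ ⇒ ΔT = T₁(P₂/P₁ − 1) = 564·(401/342 − 1) = 97.3 K.
ΔU = (2.69)(20.79)(97.3) = 5440 J.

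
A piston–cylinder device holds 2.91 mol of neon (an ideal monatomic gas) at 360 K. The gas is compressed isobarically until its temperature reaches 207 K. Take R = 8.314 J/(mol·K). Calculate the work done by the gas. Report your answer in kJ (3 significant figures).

W ≈ -3.70 kJ

Isobaric: W = P ΔV = nR ΔT.
W = (2.91)(8.314)(207 − 360) = -3702 J.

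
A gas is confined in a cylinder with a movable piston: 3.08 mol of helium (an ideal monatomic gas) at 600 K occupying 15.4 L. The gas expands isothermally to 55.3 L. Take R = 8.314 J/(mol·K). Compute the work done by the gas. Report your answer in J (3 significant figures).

W ≈ 19600 J

Isothermal: W = nRT ln(V₂/V₁).
W = (3.08)(8.314)(600) × ln(55.3/15.4)
  = 15364 × 1.278
W_by_gas = 19642 J.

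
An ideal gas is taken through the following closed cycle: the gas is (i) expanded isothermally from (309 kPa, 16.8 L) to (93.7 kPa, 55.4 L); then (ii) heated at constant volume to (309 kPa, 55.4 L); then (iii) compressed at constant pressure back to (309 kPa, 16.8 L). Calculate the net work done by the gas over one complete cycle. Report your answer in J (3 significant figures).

Leg (i): W = PᵢVᵢ ln(V_f/Vᵢ) = (5191) ln(55.4/16.8) = 6194 J.
Leg (ii): W = 0.
Leg (iii): W = PΔV = (309)(16.8 − 55.4) = -11927 J.
W_net = 6194 − 11927 = -5733 J.

W_net ≈ -5730 J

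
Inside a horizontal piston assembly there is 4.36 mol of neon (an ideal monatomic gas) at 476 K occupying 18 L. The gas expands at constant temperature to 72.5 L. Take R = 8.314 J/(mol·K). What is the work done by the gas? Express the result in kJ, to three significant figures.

Isothermal: W = nRT ln(V₂/V₁).
W = (4.36)(8.314)(476) × ln(72.5/18)
  = 17255 × 1.393
W_by_gas = 24039 J.

W ≈ 24.0 kJ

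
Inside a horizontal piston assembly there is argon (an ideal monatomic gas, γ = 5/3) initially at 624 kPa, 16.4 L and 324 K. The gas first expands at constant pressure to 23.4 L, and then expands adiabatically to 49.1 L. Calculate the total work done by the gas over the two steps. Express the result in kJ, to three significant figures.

W_total ≈ 12.9 kJ

Step 1 (isobaric): W = PΔV = (624 kPa)(23.4 − 16.4 L) = 4368 J.
After step 1: P = 624 kPa, V = 23.4 L, T = 462.3 K.
Step 2 (adiabatic): W = (P₁V₁ − P₂V₂)/(γ−1) = (14602 − 8909)/0.667 = 8539 J.
W_total = 4368 + 8539 = 12907 J.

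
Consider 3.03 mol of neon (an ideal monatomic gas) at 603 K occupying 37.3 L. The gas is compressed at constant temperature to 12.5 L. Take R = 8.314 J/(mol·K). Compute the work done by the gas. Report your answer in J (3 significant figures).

Isothermal: W = nRT ln(V₂/V₁).
W = (3.03)(8.314)(603) × ln(12.5/37.3)
  = 15190 × -1.093
W_by_gas = -16607 J.

W ≈ -16600 J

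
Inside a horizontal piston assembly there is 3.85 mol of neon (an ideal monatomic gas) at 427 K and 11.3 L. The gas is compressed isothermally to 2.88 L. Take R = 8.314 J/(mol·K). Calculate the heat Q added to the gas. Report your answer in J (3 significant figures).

Isothermal ⇒ ΔU = 0, so Q = W = nRT ln(V₂/V₁).
Q = (3.85)(8.314)(427) ln(2.88/11.3) = 13668 × -1.367 = -18684 J.

Q ≈ -18700 J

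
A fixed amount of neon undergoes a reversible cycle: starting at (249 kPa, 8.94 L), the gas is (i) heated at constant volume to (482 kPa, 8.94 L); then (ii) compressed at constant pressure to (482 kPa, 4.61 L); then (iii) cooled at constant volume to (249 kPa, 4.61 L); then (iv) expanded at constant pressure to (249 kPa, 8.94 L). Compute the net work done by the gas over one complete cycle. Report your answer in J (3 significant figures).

W_net ≈ -1010 J

Constant-volume legs do no work.
W(ii) = (482)(4.61 − 8.94) = -2087 J; W(iv) = (249)(8.94 − 4.61) = 1078 J.
W_net = -2087 + 1078 = -1009 J (the counter-clockwise enclosed area).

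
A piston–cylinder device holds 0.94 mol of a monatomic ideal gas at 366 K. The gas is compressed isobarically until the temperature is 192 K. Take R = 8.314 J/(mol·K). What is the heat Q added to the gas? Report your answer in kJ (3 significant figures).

Q ≈ -3.40 kJ

Isobaric: W = nRΔT = (0.94)(8.314)(-174) = -1360 J.
ΔU = nCᵥΔT with Cᵥ = 3R/2: ΔU = (0.94)(12.47)(-174) = -2040 J.
Q = ΔU + W = -2040 − 1360 = -3400 J.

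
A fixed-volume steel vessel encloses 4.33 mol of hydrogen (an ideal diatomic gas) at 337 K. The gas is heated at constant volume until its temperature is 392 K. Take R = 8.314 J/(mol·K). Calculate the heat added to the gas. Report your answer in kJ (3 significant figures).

Q ≈ 4.95 kJ

Constant volume ⇒ W = 0, so Q = ΔU = nCᵥΔT with Cᵥ = 5R/2 = 20.79 J/(mol·K).
ΔU = (4.33)(20.79)(392 − 337) = 4950 J.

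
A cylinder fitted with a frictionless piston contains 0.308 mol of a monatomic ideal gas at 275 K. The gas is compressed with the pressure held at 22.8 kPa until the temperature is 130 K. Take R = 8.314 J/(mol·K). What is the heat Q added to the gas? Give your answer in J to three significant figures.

Isobaric: W = nRΔT = (0.308)(8.314)(-145) = -371.3 J.
ΔU = nCᵥΔT with Cᵥ = 3R/2: ΔU = (0.308)(12.47)(-145) = -557 J.
Q = ΔU + W = -557 − 371.3 = -928.3 J.

Q ≈ -928 J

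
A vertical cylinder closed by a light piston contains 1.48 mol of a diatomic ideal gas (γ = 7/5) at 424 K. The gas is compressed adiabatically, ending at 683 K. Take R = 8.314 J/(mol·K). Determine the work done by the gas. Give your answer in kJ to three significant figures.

Adiabatic ⇒ Q = 0, so W_by = −ΔU = nCᵥ(T₁ − T₂).
Cᵥ = 5R/2 = 20.79 J/(mol·K).
W = (1.48)(20.79)(424 − 683) = -7967 J.

W ≈ -7.97 kJ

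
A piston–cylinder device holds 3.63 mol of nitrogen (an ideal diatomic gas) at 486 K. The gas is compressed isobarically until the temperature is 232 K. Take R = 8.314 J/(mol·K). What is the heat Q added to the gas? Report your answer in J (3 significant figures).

Q ≈ -26800 J

Isobaric: W = nRΔT = (3.63)(8.314)(-254) = -7666 J.
ΔU = nCᵥΔT with Cᵥ = 5R/2: ΔU = (3.63)(20.79)(-254) = -19164 J.
Q = ΔU + W = -19164 − 7666 = -26830 J.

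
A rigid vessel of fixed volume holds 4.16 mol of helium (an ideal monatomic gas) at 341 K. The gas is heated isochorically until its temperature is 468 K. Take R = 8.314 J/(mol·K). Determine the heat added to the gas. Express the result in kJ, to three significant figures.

Q ≈ 6.59 kJ

Constant volume ⇒ W = 0, so Q = ΔU = nCᵥΔT with Cᵥ = 3R/2 = 12.47 J/(mol·K).
ΔU = (4.16)(12.47)(468 − 341) = 6589 J.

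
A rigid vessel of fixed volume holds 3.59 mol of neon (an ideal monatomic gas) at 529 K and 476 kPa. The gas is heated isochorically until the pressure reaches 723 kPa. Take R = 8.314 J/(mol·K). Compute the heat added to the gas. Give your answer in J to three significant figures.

Constant volume ⇒ W = 0, so Q = ΔU = nCᵥΔT with Cᵥ = 3R/2 = 12.47 J/(mol·K).
At constant V, T₂/T₁ = P₂/P₁ ⇒ ΔT = T₁(P₂/P₁ − 1) = 529·(723/476 − 1) = 274.5 K.
ΔU = (3.59)(12.47)(274.5) = 12290 J.

Q ≈ 12300 J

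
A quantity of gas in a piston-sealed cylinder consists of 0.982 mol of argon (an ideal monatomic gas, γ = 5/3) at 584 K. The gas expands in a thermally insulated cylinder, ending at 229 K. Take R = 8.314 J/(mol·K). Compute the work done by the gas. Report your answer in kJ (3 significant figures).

Adiabatic ⇒ Q = 0, so W_by = −ΔU = nCᵥ(T₁ − T₂).
Cᵥ = 3R/2 = 12.47 J/(mol·K).
W = (0.982)(12.47)(584 − 229) = 4348 J.

W ≈ 4.35 kJ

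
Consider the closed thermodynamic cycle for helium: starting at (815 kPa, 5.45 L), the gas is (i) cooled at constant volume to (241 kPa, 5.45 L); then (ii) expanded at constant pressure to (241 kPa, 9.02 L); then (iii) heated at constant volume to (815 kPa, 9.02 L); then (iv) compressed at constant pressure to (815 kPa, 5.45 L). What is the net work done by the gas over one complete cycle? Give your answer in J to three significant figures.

Constant-volume legs do no work.
W(ii) = (241)(9.02 − 5.45) = 860.4 J; W(iv) = (815)(5.45 − 9.02) = -2910 J.
W_net = 860.4 − 2910 = -2049 J (the counter-clockwise enclosed area).

W_net ≈ -2050 J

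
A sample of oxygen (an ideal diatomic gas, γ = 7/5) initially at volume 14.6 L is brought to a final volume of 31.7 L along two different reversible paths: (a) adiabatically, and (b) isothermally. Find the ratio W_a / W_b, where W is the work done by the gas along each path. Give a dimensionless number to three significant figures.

W_a / W_b ≈ 0.860

Path (a) adiabatic: W = P₁V₁(1 − (V₁/V₂)^(γ−1))/(γ−1) → W_a/(P₁V₁) = 0.6666.
Path (b) isothermal: W = P₁V₁ ln(V₂/V₁) → W_b/(P₁V₁) = 0.7753.
W_a / W_b = 0.6666 / 0.7753 = 0.8598.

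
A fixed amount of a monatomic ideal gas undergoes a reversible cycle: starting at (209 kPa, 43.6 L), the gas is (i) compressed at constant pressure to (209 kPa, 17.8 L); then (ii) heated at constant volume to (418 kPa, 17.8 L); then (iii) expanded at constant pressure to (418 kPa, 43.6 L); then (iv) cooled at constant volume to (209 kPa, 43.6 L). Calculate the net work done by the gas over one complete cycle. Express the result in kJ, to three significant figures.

W_net ≈ 5.39 kJ

Constant-volume legs do no work.
W(i) = (209)(17.8 − 43.6) = -5392 J; W(iii) = (418)(43.6 − 17.8) = 10784 J.
W_net = -5392 + 10784 = 5392 J (the clockwise enclosed area).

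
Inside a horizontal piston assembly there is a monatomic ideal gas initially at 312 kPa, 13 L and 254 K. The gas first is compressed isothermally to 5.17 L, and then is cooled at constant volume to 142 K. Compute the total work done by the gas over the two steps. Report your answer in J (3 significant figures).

W_total ≈ -3740 J

Step 1 (isothermal): W = P₁V₁ ln(V₂/V₁) = (4056) ln(5.17/13) = -3740 J.
Step 2 (isochoric): W = 0 (constant volume).
W_total = -3740 + 0 = -3740 J.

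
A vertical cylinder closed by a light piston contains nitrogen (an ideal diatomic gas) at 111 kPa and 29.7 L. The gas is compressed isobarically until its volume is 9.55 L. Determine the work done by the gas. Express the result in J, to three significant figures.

W ≈ -2240 J

Isobaric: W = P ΔV.
W = (111 kPa)(9.55 − 29.7 L) = (111)(-20.15) = -2237 J.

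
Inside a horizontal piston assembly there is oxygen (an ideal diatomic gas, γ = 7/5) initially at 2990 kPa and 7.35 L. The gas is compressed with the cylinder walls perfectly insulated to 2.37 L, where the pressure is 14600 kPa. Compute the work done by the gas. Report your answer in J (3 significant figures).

Adiabatic: W = (P₁V₁ − P₂V₂)/(γ − 1) with γ = 7/5.
P₁V₁ = 21976 J, P₂V₂ = 34602 J.
W = (21976 − 34602) / 0.4 = -31564 J.

W ≈ -31600 J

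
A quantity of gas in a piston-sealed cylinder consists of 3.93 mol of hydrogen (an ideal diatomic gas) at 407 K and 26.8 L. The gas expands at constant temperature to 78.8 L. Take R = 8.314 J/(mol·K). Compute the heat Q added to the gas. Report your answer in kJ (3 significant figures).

Isothermal ⇒ ΔU = 0, so Q = W = nRT ln(V₂/V₁).
Q = (3.93)(8.314)(407) ln(78.8/26.8) = 13298 × 1.079 = 14342 J.

Q ≈ 14.3 kJ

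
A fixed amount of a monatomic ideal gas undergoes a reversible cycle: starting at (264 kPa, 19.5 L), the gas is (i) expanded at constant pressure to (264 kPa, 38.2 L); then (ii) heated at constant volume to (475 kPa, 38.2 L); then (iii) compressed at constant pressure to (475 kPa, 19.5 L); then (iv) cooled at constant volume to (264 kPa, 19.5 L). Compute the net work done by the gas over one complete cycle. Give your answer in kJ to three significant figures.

Constant-volume legs do no work.
W(i) = (264)(38.2 − 19.5) = 4937 J; W(iii) = (475)(19.5 − 38.2) = -8883 J.
W_net = 4937 − 8883 = -3946 J (the counter-clockwise enclosed area).

W_net ≈ -3.95 kJ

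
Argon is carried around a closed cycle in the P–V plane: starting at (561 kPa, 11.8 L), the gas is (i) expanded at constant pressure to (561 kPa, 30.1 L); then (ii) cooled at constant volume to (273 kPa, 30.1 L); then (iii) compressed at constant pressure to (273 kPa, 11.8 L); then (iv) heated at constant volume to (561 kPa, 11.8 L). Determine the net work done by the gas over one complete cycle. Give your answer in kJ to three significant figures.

W_net ≈ 5.27 kJ

Constant-volume legs do no work.
W(i) = (561)(30.1 − 11.8) = 10266 J; W(iii) = (273)(11.8 − 30.1) = -4996 J.
W_net = 10266 − 4996 = 5270 J (the clockwise enclosed area).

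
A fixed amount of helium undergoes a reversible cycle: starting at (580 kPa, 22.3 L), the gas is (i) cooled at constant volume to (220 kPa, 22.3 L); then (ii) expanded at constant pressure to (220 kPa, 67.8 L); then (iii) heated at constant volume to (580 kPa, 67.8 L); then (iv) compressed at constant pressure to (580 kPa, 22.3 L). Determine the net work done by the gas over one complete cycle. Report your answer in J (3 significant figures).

Constant-volume legs do no work.
W(ii) = (220)(67.8 − 22.3) = 10010 J; W(iv) = (580)(22.3 − 67.8) = -26390 J.
W_net = 10010 − 26390 = -16380 J (the counter-clockwise enclosed area).

W_net ≈ -16400 J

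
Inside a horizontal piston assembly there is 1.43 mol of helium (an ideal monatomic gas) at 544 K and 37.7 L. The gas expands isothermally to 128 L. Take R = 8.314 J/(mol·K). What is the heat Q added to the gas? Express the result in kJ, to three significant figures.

Isothermal ⇒ ΔU = 0, so Q = W = nRT ln(V₂/V₁).
Q = (1.43)(8.314)(544) ln(128/37.7) = 6468 × 1.222 = 7906 J.

Q ≈ 7.91 kJ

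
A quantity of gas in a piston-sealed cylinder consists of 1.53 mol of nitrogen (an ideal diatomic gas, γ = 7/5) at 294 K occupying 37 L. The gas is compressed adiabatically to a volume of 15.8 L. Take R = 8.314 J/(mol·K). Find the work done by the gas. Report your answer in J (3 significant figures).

W ≈ -3790 J

Adiabatic: TV^(γ−1) = const with γ = 7/5.
T₂ = T₁ (V₁/V₂)^(γ−1) = 294 × (37/15.8)^0.4 = 294 × 1.405 = 413.2 K.
W_by = nCᵥ(T₁ − T₂) = (1.53)(20.79)(294 − 413.2) = -3791 J.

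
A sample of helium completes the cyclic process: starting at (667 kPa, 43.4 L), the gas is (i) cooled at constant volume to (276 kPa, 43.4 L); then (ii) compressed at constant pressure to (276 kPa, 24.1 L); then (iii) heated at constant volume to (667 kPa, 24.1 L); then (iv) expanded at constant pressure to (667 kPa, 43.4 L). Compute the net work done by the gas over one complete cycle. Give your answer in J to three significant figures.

Constant-volume legs do no work.
W(ii) = (276)(24.1 − 43.4) = -5327 J; W(iv) = (667)(43.4 − 24.1) = 12873 J.
W_net = -5327 + 12873 = 7546 J (the clockwise enclosed area).

W_net ≈ 7550 J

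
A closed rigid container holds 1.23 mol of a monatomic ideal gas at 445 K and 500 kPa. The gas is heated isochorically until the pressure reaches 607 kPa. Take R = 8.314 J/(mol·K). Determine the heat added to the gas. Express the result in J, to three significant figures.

Q ≈ 1460 J

Constant volume ⇒ W = 0, so Q = ΔU = nCᵥΔT with Cᵥ = 3R/2 = 12.47 J/(mol·K).
At constant V, T₂/T₁ = P₂/P₁ ⇒ ΔT = T₁(P₂/P₁ − 1) = 445·(607/500 − 1) = 95.23 K.
ΔU = (1.23)(12.47)(95.23) = 1461 J.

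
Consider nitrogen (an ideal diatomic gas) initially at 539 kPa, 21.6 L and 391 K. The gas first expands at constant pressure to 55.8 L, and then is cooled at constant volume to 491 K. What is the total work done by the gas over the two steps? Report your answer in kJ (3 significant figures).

W_total ≈ 18.4 kJ

Step 1 (isobaric): W = PΔV = (539 kPa)(55.8 − 21.6 L) = 18434 J.
Step 2 (isochoric): W = 0 (constant volume).
W_total = 18434 + 0 = 18434 J.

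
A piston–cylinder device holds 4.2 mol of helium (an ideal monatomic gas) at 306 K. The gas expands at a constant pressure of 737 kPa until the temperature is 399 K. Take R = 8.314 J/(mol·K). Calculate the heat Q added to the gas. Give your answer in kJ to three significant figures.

Isobaric: W = nRΔT = (4.2)(8.314)(93) = 3247 J.
ΔU = nCᵥΔT with Cᵥ = 3R/2: ΔU = (4.2)(12.47)(93) = 4871 J.
Q = ΔU + W = 4871 + 3247 = 8119 J.

Q ≈ 8.12 kJ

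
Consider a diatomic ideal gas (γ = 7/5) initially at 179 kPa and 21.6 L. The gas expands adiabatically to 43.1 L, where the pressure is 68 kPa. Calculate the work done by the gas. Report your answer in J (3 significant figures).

Adiabatic: W = (P₁V₁ − P₂V₂)/(γ − 1) with γ = 7/5.
P₁V₁ = 3866 J, P₂V₂ = 2931 J.
W = (3866 − 2931) / 0.4 = 2339 J.

W ≈ 2340 J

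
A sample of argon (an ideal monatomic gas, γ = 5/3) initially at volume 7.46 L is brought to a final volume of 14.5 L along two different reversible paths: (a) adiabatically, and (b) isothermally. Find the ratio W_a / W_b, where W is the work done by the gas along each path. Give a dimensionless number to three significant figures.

W_a / W_b ≈ 0.808

Path (a) adiabatic: W = P₁V₁(1 − (V₁/V₂)^(γ−1))/(γ−1) → W_a/(P₁V₁) = 0.5369.
Path (b) isothermal: W = P₁V₁ ln(V₂/V₁) → W_b/(P₁V₁) = 0.6646.
W_a / W_b = 0.5369 / 0.6646 = 0.8079.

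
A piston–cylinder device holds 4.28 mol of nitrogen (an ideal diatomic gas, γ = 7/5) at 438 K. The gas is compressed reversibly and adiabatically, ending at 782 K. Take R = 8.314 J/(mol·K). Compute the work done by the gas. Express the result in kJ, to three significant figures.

Adiabatic ⇒ Q = 0, so W_by = −ΔU = nCᵥ(T₁ − T₂).
Cᵥ = 5R/2 = 20.79 J/(mol·K).
W = (4.28)(20.79)(438 − 782) = -30602 J.

W ≈ -30.6 kJ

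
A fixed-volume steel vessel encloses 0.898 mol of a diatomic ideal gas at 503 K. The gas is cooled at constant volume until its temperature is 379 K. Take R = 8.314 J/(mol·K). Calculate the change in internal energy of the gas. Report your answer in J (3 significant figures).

Constant volume ⇒ W = 0, so Q = ΔU = nCᵥΔT with Cᵥ = 5R/2 = 20.79 J/(mol·K).
ΔU = (0.898)(20.79)(379 − 503) = -2314 J.

ΔU ≈ -2310 J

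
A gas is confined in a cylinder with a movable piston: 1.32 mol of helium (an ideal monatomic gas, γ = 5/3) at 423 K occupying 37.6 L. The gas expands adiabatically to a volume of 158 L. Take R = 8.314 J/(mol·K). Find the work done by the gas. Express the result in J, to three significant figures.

Adiabatic: TV^(γ−1) = const with γ = 5/3.
T₂ = T₁ (V₁/V₂)^(γ−1) = 423 × (37.6/158)^0.667 = 423 × 0.384 = 162.4 K.
W_by = nCᵥ(T₁ − T₂) = (1.32)(12.47)(423 − 162.4) = 4289 J.

W ≈ 4290 J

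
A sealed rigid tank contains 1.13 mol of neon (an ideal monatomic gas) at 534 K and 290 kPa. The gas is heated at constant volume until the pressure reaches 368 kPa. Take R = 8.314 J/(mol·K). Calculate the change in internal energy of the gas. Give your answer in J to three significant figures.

Constant volume ⇒ W = 0, so Q = ΔU = nCᵥΔT with Cᵥ = 3R/2 = 12.47 J/(mol·K).
At constant V, T₂/T₁ = P₂/P₁ ⇒ ΔT = T₁(P₂/P₁ − 1) = 534·(368/290 − 1) = 143.6 K.
ΔU = (1.13)(12.47)(143.6) = 2024 J.

ΔU ≈ 2020 J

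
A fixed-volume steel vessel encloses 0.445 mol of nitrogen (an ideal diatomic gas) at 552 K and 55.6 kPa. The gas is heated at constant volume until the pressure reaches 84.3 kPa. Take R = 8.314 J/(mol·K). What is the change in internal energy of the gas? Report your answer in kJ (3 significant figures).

ΔU ≈ 2.64 kJ

Constant volume ⇒ W = 0, so Q = ΔU = nCᵥΔT with Cᵥ = 5R/2 = 20.79 J/(mol·K).
At constant V, T₂/T₁ = P₂/P₁ ⇒ ΔT = T₁(P₂/P₁ − 1) = 552·(84.3/55.6 − 1) = 284.9 K.
ΔU = (0.445)(20.79)(284.9) = 2635 J.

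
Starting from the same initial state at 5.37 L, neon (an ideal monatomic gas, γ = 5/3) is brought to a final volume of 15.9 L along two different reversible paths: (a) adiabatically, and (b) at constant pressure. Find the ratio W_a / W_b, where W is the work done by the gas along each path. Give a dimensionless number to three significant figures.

Path (a) adiabatic: W = P₁V₁(1 − (V₁/V₂)^(γ−1))/(γ−1) → W_a/(P₁V₁) = 0.7725.
Path (b) isobaric: W = P₁(V₂ − V₁) → W_b/(P₁V₁) = 1.961.
W_a / W_b = 0.7725 / 1.961 = 0.394.

W_a / W_b ≈ 0.394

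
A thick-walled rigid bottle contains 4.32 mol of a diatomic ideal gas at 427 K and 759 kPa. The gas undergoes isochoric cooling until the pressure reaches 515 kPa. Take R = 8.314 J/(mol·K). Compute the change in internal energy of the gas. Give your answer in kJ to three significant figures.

ΔU ≈ -12.3 kJ

Constant volume ⇒ W = 0, so Q = ΔU = nCᵥΔT with Cᵥ = 5R/2 = 20.79 J/(mol·K).
At constant V, T₂/T₁ = P₂/P₁ ⇒ ΔT = T₁(P₂/P₁ − 1) = 427·(515/759 − 1) = -137.3 K.
ΔU = (4.32)(20.79)(-137.3) = -12326 J.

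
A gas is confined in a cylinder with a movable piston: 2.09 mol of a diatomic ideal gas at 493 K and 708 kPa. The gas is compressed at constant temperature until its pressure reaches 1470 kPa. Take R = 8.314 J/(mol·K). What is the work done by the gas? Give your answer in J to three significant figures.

W ≈ -6260 J

Isothermal process: W = nRT ln(V₂/V₁) = nRT ln(P₁/P₂).
W = (2.09)(8.314)(493) × ln(708/1470)
  = 8566 × ln(0.4816) = 8566 × -0.7306
W_by_gas = -6258 J.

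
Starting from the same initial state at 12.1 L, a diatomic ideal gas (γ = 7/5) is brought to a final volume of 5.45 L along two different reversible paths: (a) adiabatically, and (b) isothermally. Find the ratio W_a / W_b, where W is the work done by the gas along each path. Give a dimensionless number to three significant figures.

W_a / W_b ≈ 1.18

Path (a) adiabatic: W = P₁V₁(1 − (V₁/V₂)^(γ−1))/(γ−1) → W_a/(P₁V₁) = -0.9395.
Path (b) isothermal: W = P₁V₁ ln(V₂/V₁) → W_b/(P₁V₁) = -0.7976.
W_a / W_b = -0.9395 / -0.7976 = 1.178.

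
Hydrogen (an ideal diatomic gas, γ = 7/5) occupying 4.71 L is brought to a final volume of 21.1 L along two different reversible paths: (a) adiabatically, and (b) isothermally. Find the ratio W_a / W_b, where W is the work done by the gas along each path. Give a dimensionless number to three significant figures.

Path (a) adiabatic: W = P₁V₁(1 − (V₁/V₂)^(γ−1))/(γ−1) → W_a/(P₁V₁) = 1.128.
Path (b) isothermal: W = P₁V₁ ln(V₂/V₁) → W_b/(P₁V₁) = 1.5.
W_a / W_b = 1.128 / 1.5 = 0.752.

W_a / W_b ≈ 0.752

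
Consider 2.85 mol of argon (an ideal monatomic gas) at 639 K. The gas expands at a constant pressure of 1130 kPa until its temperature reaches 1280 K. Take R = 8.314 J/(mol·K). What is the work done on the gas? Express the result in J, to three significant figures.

Isobaric: W = P ΔV = nR ΔT.
W = (2.85)(8.314)(1280 − 639) = 15188 J.
Work on gas = −W_by = -15188 J.

W ≈ -15200 J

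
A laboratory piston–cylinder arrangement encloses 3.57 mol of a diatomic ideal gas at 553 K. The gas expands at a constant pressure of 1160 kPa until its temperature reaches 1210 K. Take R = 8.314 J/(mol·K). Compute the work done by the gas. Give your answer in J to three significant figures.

W ≈ 19500 J

Isobaric: W = P ΔV = nR ΔT.
W = (3.57)(8.314)(1210 − 553) = 19500 J.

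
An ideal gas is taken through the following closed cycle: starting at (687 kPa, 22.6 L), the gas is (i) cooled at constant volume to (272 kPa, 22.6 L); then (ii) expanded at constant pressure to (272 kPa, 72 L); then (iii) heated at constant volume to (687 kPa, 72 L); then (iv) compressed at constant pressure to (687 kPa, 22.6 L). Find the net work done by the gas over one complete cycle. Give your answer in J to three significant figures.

W_net ≈ -20500 J

Constant-volume legs do no work.
W(ii) = (272)(72 − 22.6) = 13437 J; W(iv) = (687)(22.6 − 72) = -33938 J.
W_net = 13437 − 33938 = -20501 J (the counter-clockwise enclosed area).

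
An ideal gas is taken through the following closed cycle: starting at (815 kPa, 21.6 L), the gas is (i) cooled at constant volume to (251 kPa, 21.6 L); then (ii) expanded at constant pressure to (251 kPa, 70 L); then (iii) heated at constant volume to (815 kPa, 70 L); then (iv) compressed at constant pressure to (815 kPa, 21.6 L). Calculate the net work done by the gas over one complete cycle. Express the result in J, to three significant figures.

W_net ≈ -27300 J

Constant-volume legs do no work.
W(ii) = (251)(70 − 21.6) = 12148 J; W(iv) = (815)(21.6 − 70) = -39446 J.
W_net = 12148 − 39446 = -27298 J (the counter-clockwise enclosed area).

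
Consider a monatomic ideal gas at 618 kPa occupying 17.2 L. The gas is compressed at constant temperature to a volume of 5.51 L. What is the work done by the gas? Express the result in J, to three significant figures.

W ≈ -12100 J

Isothermal: W = nRT ln(V₂/V₁) = P₁V₁ ln(V₂/V₁).
P₁V₁ = (618 kPa)(17.2 L) = 10630 J.
W = 10630 × ln(5.51/17.2) = 10630 × -1.138
W_by_gas = -12100 J.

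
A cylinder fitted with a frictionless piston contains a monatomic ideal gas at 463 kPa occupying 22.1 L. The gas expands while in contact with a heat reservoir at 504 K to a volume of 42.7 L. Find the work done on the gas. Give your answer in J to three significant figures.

W ≈ -6740 J

Isothermal: W = nRT ln(V₂/V₁) = P₁V₁ ln(V₂/V₁).
P₁V₁ = (463 kPa)(22.1 L) = 10232 J.
W = 10232 × ln(42.7/22.1) = 10232 × 0.6586
W_by_gas = 6739 J; work on gas = −W_by = -6739 J.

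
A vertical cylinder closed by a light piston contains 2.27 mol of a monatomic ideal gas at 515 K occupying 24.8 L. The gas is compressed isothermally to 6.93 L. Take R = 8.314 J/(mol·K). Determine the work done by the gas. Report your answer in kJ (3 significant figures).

Isothermal: W = nRT ln(V₂/V₁).
W = (2.27)(8.314)(515) × ln(6.93/24.8)
  = 9719 × -1.275
W_by_gas = -12392 J.

W ≈ -12.4 kJ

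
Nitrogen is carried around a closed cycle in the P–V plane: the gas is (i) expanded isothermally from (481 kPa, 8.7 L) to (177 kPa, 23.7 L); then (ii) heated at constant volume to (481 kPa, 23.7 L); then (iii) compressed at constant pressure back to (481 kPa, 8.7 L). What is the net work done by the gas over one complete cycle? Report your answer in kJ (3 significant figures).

W_net ≈ -3.02 kJ

Leg (i): W = PᵢVᵢ ln(V_f/Vᵢ) = (4185) ln(23.7/8.7) = 4194 J.
Leg (ii): W = 0.
Leg (iii): W = PΔV = (481)(8.7 − 23.7) = -7215 J.
W_net = 4194 − 7215 = -3021 J.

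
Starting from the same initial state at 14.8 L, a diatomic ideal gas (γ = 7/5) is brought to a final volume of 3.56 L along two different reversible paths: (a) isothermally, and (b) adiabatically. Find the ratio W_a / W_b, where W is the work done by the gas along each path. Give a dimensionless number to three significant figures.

W_a / W_b ≈ 0.742

Path (a) isothermal: W = P₁V₁ ln(V₂/V₁) → W_a/(P₁V₁) = -1.425.
Path (b) adiabatic: W = P₁V₁(1 − (V₁/V₂)^(γ−1))/(γ−1) → W_b/(P₁V₁) = -1.92.
W_a / W_b = -1.425 / -1.92 = 0.742.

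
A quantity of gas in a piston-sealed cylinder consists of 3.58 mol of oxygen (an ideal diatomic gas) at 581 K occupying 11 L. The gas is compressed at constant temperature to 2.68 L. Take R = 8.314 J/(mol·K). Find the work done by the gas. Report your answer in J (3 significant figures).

Isothermal: W = nRT ln(V₂/V₁).
W = (3.58)(8.314)(581) × ln(2.68/11)
  = 17293 × -1.412
W_by_gas = -24419 J.

W ≈ -24400 J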